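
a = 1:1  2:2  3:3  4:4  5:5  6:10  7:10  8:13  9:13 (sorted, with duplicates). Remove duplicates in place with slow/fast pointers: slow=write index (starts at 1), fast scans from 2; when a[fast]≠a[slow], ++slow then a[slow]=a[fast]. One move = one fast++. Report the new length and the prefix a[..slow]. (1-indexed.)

length 7; prefix = [1, 2, 3, 4, 5, 10, 13]

(s=1,f=2) a[fast]=2≠a[slow]=1 write a[2]=2 → slow++,fast++
(s=2,f=3) a[fast]=3≠a[slow]=2 write a[3]=3 → slow++,fast++
(s=3,f=4) a[fast]=4≠a[slow]=3 write a[4]=4 → slow++,fast++
(s=4,f=5) a[fast]=5≠a[slow]=4 write a[5]=5 → slow++,fast++
(s=5,f=6) a[fast]=10≠a[slow]=5 write a[6]=10 → slow++,fast++
(s=6,f=7) a[fast]=10=a[slow] dup → fast++
(s=6,f=8) a[fast]=13≠a[slow]=10 write a[7]=13 → slow++,fast++
(s=7,f=9) a[fast]=13=a[slow] dup → fast++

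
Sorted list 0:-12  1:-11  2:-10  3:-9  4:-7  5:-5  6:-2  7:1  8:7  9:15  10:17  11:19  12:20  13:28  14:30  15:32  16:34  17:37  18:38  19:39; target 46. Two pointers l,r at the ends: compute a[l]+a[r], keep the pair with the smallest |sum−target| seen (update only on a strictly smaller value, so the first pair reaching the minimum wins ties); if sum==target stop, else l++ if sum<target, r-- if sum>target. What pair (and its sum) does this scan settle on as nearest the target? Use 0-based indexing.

l=0 r=19: -12+39=27 d=19 *, l++
l=1 r=19: -11+39=28 d=18 *, l++
l=2 r=19: -10+39=29 d=17 *, l++
l=3 r=19: -9+39=30 d=16 *, l++
l=4 r=19: -7+39=32 d=14 *, l++
l=5 r=19: -5+39=34 d=12 *, l++
l=6 r=19: -2+39=37 d=9 *, l++
l=7 r=19: 1+39=40 d=6 *, l++
l=8 r=19: 7+39=46 d=0 *, stop

pair (7, 39) with sum 46 (|Δ|=0)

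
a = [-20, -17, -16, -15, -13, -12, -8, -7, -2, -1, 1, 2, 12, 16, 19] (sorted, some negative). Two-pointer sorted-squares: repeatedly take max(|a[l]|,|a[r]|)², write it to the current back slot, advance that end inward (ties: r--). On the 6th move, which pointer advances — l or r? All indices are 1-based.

l

l=1 r=15: |-20|>|19| out[15]=400, l++
l=2 r=15: |-17|<=|19| out[14]=361, r--
l=2 r=14: |-17|>|16| out[13]=289, l++
l=3 r=14: |-16|<=|16| out[12]=256, r--
l=3 r=13: |-16|>|12| out[11]=256, l++
l=4 r=13: |-15|>|12| out[10]=225, l++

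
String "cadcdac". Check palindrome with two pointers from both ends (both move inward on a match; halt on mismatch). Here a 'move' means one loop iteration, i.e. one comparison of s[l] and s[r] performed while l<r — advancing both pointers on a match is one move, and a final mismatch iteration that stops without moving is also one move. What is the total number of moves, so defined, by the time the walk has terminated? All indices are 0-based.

3 moves

l=0 r=6: 'c'=='c', l++,r--
l=1 r=5: 'a'=='a', l++,r--
l=2 r=4: 'd'=='d', l++,r--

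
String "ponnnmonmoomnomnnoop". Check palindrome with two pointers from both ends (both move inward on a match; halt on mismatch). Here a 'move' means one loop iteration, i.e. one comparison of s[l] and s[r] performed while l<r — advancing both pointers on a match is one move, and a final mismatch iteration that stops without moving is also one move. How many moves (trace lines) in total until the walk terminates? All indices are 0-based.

l=0 r=19: 'p'=='p', l++,r--
l=1 r=18: 'o'=='o', l++,r--
l=2 r=17: 'n'!='o', stop

3 moves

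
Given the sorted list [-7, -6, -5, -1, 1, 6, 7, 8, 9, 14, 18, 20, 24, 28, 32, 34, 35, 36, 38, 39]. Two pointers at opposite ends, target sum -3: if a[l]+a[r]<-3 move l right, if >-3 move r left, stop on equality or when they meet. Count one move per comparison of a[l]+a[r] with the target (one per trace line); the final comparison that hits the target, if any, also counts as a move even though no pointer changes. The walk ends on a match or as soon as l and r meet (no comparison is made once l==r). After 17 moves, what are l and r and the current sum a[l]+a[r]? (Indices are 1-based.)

l=3, r=5, sum=-4

[1,20] -7+39=32 >-3 → r--
[1,19] -7+38=31 >-3 → r--
[1,18] -7+36=29 >-3 → r--
[1,17] -7+35=28 >-3 → r--
[1,16] -7+34=27 >-3 → r--
[1,15] -7+32=25 >-3 → r--
[1,14] -7+28=21 >-3 → r--
[1,13] -7+24=17 >-3 → r--
[1,12] -7+20=13 >-3 → r--
[1,11] -7+18=11 >-3 → r--
[1,10] -7+14=7 >-3 → r--
[1,9] -7+9=2 >-3 → r--
[1,8] -7+8=1 >-3 → r--
[1,7] -7+7=0 >-3 → r--
[1,6] -7+6=-1 >-3 → r--
[1,5] -7+1=-6 <-3 → l++
[2,5] -6+1=-5 <-3 → l++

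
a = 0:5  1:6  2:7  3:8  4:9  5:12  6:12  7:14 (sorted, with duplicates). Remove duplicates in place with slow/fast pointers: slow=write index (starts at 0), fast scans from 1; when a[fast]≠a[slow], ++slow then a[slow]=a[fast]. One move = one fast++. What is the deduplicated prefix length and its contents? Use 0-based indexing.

length 7; prefix = [5, 6, 7, 8, 9, 12, 14]

slow=0 fast=1: a[fast]=6≠a[slow]=5 write a[1]=6, slow++,fast++
slow=1 fast=2: a[fast]=7≠a[slow]=6 write a[2]=7, slow++,fast++
slow=2 fast=3: a[fast]=8≠a[slow]=7 write a[3]=8, slow++,fast++
slow=3 fast=4: a[fast]=9≠a[slow]=8 write a[4]=9, slow++,fast++
slow=4 fast=5: a[fast]=12≠a[slow]=9 write a[5]=12, slow++,fast++
slow=5 fast=6: a[fast]=12=a[slow] dup, fast++
slow=5 fast=7: a[fast]=14≠a[slow]=12 write a[6]=14, slow++,fast++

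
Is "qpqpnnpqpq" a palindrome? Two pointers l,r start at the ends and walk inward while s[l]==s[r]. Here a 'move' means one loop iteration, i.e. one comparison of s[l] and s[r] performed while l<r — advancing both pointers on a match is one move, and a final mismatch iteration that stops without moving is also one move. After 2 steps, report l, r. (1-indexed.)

l=1 r=10: 'q'=='q', l++,r--
l=2 r=9: 'p'=='p', l++,r--

l=3, r=8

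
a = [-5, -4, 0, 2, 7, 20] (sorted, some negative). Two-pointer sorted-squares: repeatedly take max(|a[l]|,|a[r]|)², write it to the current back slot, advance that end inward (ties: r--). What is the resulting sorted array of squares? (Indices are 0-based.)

[0, 4, 16, 25, 49, 400]

l=0 r=5: |-5|<=|20| out[5]=400, r--
l=0 r=4: |-5|<=|7| out[4]=49, r--
l=0 r=3: |-5|>|2| out[3]=25, l++
l=1 r=3: |-4|>|2| out[2]=16, l++
l=2 r=3: |0|<=|2| out[1]=4, r--
l=2 r=2: |0|<=|0| out[0]=0, r--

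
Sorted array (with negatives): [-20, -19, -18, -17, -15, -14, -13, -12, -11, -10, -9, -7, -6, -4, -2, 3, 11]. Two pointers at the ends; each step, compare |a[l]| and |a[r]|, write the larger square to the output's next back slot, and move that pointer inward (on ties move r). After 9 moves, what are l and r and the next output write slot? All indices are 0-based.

[0,16] |-20|>|11| out[16]=400 → l++
[1,16] |-19|>|11| out[15]=361 → l++
[2,16] |-18|>|11| out[14]=324 → l++
[3,16] |-17|>|11| out[13]=289 → l++
[4,16] |-15|>|11| out[12]=225 → l++
[5,16] |-14|>|11| out[11]=196 → l++
[6,16] |-13|>|11| out[10]=169 → l++
[7,16] |-12|>|11| out[9]=144 → l++
[8,16] |-11|<=|11| out[8]=121 → r--

l=8, r=15, next write slot=7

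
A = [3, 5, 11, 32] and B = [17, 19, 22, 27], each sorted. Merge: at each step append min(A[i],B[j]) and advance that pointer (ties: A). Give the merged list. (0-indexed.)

[3, 5, 11, 17, 19, 22, 27, 32]

i=0 j=0: A[i]=3<=B[j]=17 take 3, i++
i=1 j=0: A[i]=5<=B[j]=17 take 5, i++
i=2 j=0: A[i]=11<=B[j]=17 take 11, i++
i=3 j=0: A[i]=32>B[j]=17 take 17, j++
i=3 j=1: A[i]=32>B[j]=19 take 19, j++
i=3 j=2: A[i]=32>B[j]=22 take 22, j++
i=3 j=3: A[i]=32>B[j]=27 take 27, j++
i=3 j=4: B done, take A[i]=32, i++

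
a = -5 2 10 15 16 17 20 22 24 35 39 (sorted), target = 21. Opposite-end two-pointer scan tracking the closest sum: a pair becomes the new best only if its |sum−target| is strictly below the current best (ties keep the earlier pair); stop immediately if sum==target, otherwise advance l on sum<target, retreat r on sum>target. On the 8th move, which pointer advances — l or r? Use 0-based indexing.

r

[0,10] -5+39=34 d=13 * → r--
[0,9] -5+35=30 d=9 * → r--
[0,8] -5+24=19 d=2 * → l++
[1,8] 2+24=26 d=5 → r--
[1,7] 2+22=24 d=3 → r--
[1,6] 2+20=22 d=1 * → r--
[1,5] 2+17=19 d=2 → l++
[2,5] 10+17=27 d=6 → r--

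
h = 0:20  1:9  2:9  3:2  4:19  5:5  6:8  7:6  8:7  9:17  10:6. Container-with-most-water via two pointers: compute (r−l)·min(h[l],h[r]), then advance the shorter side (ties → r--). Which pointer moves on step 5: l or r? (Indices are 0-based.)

r

[0,10] min(20,6)*10=60 best=60 * → r--
[0,9] min(20,17)*9=153 best=153 * → r--
[0,8] min(20,7)*8=56 best=153 → r--
[0,7] min(20,6)*7=42 best=153 → r--
[0,6] min(20,8)*6=48 best=153 → r--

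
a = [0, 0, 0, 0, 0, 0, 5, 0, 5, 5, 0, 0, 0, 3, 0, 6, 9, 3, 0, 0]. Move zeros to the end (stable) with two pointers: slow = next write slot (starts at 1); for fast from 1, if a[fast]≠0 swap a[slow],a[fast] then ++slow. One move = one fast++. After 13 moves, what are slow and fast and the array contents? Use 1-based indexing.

slow=1 fast=1: a[fast]=0, fast++
slow=1 fast=2: a[fast]=0, fast++
slow=1 fast=3: a[fast]=0, fast++
slow=1 fast=4: a[fast]=0, fast++
slow=1 fast=5: a[fast]=0, fast++
slow=1 fast=6: a[fast]=0, fast++
slow=1 fast=7: a[fast]=5≠0 swap→a[1]=5, slow++,fast++
slow=2 fast=8: a[fast]=0, fast++
slow=2 fast=9: a[fast]=5≠0 swap→a[2]=5, slow++,fast++
slow=3 fast=10: a[fast]=5≠0 swap→a[3]=5, slow++,fast++
slow=4 fast=11: a[fast]=0, fast++
slow=4 fast=12: a[fast]=0, fast++
slow=4 fast=13: a[fast]=0, fast++

slow=4, fast=14, a=[5, 5, 5, 0, 0, 0, 0, 0, 0, 0, 0, 0, 0, 3, 0, 6, 9, 3, 0, 0]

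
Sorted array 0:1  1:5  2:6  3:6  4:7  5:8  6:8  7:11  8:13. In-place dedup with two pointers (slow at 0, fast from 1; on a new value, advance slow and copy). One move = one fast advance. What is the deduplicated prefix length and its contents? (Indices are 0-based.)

(s=0,f=1) a[fast]=5≠a[slow]=1 write a[1]=5 → slow++,fast++
(s=1,f=2) a[fast]=6≠a[slow]=5 write a[2]=6 → slow++,fast++
(s=2,f=3) a[fast]=6=a[slow] dup → fast++
(s=2,f=4) a[fast]=7≠a[slow]=6 write a[3]=7 → slow++,fast++
(s=3,f=5) a[fast]=8≠a[slow]=7 write a[4]=8 → slow++,fast++
(s=4,f=6) a[fast]=8=a[slow] dup → fast++
(s=4,f=7) a[fast]=11≠a[slow]=8 write a[5]=11 → slow++,fast++
(s=5,f=8) a[fast]=13≠a[slow]=11 write a[6]=13 → slow++,fast++

length 7; prefix = [1, 5, 6, 7, 8, 11, 13]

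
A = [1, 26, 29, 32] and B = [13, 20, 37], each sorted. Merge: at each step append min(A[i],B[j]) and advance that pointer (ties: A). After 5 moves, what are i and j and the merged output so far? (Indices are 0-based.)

i=3, j=2, merged so far=[1, 13, 20, 26, 29]

[i=0,j=0] A[i]=1<=B[j]=13 take 1 → i++
[i=1,j=0] A[i]=26>B[j]=13 take 13 → j++
[i=1,j=1] A[i]=26>B[j]=20 take 20 → j++
[i=1,j=2] A[i]=26<=B[j]=37 take 26 → i++
[i=2,j=2] A[i]=29<=B[j]=37 take 29 → i++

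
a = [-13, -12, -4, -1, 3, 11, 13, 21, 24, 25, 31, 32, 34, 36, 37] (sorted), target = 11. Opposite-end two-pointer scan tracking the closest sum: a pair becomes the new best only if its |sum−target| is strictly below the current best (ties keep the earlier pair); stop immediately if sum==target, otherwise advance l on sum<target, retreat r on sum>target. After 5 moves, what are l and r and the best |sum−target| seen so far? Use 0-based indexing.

l=0 r=14: -13+37=24 d=13 *, r--
l=0 r=13: -13+36=23 d=12 *, r--
l=0 r=12: -13+34=21 d=10 *, r--
l=0 r=11: -13+32=19 d=8 *, r--
l=0 r=10: -13+31=18 d=7 *, r--

l=0, r=9, best |Δ|=7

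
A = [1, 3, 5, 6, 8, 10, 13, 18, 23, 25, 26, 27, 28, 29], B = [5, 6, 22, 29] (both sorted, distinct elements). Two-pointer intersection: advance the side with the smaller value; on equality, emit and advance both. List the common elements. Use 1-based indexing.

intersection = [5, 6, 29]

i=1 j=1: 1<5, i++
i=2 j=1: 3<5, i++
i=3 j=1: 5==5 emit, i++,j++
i=4 j=2: 6==6 emit, i++,j++
i=5 j=3: 8<22, i++
i=6 j=3: 10<22, i++
i=7 j=3: 13<22, i++
i=8 j=3: 18<22, i++
i=9 j=3: 23>22, j++
i=9 j=4: 23<29, i++
i=10 j=4: 25<29, i++
i=11 j=4: 26<29, i++
i=12 j=4: 27<29, i++
i=13 j=4: 28<29, i++
i=14 j=4: 29==29 emit, i++,j++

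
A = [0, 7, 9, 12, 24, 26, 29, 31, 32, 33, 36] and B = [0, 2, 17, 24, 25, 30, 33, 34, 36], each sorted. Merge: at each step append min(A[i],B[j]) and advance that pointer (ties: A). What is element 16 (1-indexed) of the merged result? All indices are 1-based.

i=1 j=1: A[i]=0<=B[j]=0 take 0, i++
i=2 j=1: A[i]=7>B[j]=0 take 0, j++
i=2 j=2: A[i]=7>B[j]=2 take 2, j++
i=2 j=3: A[i]=7<=B[j]=17 take 7, i++
i=3 j=3: A[i]=9<=B[j]=17 take 9, i++
i=4 j=3: A[i]=12<=B[j]=17 take 12, i++
i=5 j=3: A[i]=24>B[j]=17 take 17, j++
i=5 j=4: A[i]=24<=B[j]=24 take 24, i++
i=6 j=4: A[i]=26>B[j]=24 take 24, j++
i=6 j=5: A[i]=26>B[j]=25 take 25, j++
i=6 j=6: A[i]=26<=B[j]=30 take 26, i++
i=7 j=6: A[i]=29<=B[j]=30 take 29, i++
i=8 j=6: A[i]=31>B[j]=30 take 30, j++
i=8 j=7: A[i]=31<=B[j]=33 take 31, i++
i=9 j=7: A[i]=32<=B[j]=33 take 32, i++
i=10 j=7: A[i]=33<=B[j]=33 take 33, i++
i=11 j=7: A[i]=36>B[j]=33 take 33, j++
i=11 j=8: A[i]=36>B[j]=34 take 34, j++
i=11 j=9: A[i]=36<=B[j]=36 take 36, i++
i=12 j=9: A done, take B[j]=36, j++

merged[16] = 33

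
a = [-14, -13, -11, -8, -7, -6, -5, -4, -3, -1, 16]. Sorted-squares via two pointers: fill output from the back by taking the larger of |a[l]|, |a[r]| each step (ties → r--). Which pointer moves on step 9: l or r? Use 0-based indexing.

l

[0,10] |-14|<=|16| out[10]=256 → r--
[0,9] |-14|>|-1| out[9]=196 → l++
[1,9] |-13|>|-1| out[8]=169 → l++
[2,9] |-11|>|-1| out[7]=121 → l++
[3,9] |-8|>|-1| out[6]=64 → l++
[4,9] |-7|>|-1| out[5]=49 → l++
[5,9] |-6|>|-1| out[4]=36 → l++
[6,9] |-5|>|-1| out[3]=25 → l++
[7,9] |-4|>|-1| out[2]=16 → l++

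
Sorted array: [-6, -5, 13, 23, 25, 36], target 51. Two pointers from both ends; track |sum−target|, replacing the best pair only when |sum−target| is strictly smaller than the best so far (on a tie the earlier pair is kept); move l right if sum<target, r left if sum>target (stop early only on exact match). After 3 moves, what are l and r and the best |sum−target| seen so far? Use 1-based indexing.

l=4, r=6, best |Δ|=2

[1,6] -6+36=30 d=21 * → l++
[2,6] -5+36=31 d=20 * → l++
[3,6] 13+36=49 d=2 * → l++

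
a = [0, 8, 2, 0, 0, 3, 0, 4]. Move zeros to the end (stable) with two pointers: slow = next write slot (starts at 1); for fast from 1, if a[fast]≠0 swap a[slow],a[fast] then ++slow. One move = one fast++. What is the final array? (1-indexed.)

[8, 2, 3, 4, 0, 0, 0, 0]

slow=1 fast=1: a[fast]=0, fast++
slow=1 fast=2: a[fast]=8≠0 swap→a[1]=8, slow++,fast++
slow=2 fast=3: a[fast]=2≠0 swap→a[2]=2, slow++,fast++
slow=3 fast=4: a[fast]=0, fast++
slow=3 fast=5: a[fast]=0, fast++
slow=3 fast=6: a[fast]=3≠0 swap→a[3]=3, slow++,fast++
slow=4 fast=7: a[fast]=0, fast++
slow=4 fast=8: a[fast]=4≠0 swap→a[4]=4, slow++,fast++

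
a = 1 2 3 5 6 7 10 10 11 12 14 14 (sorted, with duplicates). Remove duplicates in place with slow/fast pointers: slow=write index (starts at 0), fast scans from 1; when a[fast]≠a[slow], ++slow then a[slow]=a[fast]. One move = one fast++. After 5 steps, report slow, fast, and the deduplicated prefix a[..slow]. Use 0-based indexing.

slow=5, fast=6, prefix=[1, 2, 3, 5, 6, 7]

(s=0,f=1) a[fast]=2≠a[slow]=1 write a[1]=2 → slow++,fast++
(s=1,f=2) a[fast]=3≠a[slow]=2 write a[2]=3 → slow++,fast++
(s=2,f=3) a[fast]=5≠a[slow]=3 write a[3]=5 → slow++,fast++
(s=3,f=4) a[fast]=6≠a[slow]=5 write a[4]=6 → slow++,fast++
(s=4,f=5) a[fast]=7≠a[slow]=6 write a[5]=7 → slow++,fast++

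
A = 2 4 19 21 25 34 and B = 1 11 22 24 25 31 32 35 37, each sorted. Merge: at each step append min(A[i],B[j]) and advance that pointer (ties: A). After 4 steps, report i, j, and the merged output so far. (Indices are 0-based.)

i=0 j=0: A[i]=2>B[j]=1 take 1, j++
i=0 j=1: A[i]=2<=B[j]=11 take 2, i++
i=1 j=1: A[i]=4<=B[j]=11 take 4, i++
i=2 j=1: A[i]=19>B[j]=11 take 11, j++

i=2, j=2, merged so far=[1, 2, 4, 11]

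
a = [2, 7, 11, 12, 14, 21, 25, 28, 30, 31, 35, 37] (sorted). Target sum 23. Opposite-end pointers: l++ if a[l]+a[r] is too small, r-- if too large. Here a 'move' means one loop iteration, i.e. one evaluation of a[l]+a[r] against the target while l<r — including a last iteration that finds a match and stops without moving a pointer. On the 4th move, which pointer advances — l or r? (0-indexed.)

l=0 r=11: 2+37=39 >23, r--
l=0 r=10: 2+35=37 >23, r--
l=0 r=9: 2+31=33 >23, r--
l=0 r=8: 2+30=32 >23, r--

r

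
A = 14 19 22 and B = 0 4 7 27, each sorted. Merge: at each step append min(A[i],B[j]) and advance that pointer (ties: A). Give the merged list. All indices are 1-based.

[i=1,j=1] A[i]=14>B[j]=0 take 0 → j++
[i=1,j=2] A[i]=14>B[j]=4 take 4 → j++
[i=1,j=3] A[i]=14>B[j]=7 take 7 → j++
[i=1,j=4] A[i]=14<=B[j]=27 take 14 → i++
[i=2,j=4] A[i]=19<=B[j]=27 take 19 → i++
[i=3,j=4] A[i]=22<=B[j]=27 take 22 → i++
[i=4,j=4] A done, take B[j]=27 → j++

[0, 4, 7, 14, 19, 22, 27]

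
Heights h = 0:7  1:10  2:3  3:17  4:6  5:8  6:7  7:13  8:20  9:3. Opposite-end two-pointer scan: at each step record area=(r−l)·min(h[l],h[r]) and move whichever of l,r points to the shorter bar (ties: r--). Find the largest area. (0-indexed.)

max area = 85

[0,9] min(7,3)*9=27 best=27 * → r--
[0,8] min(7,20)*8=56 best=56 * → l++
[1,8] min(10,20)*7=70 best=70 * → l++
[2,8] min(3,20)*6=18 best=70 → l++
[3,8] min(17,20)*5=85 best=85 * → l++
[4,8] min(6,20)*4=24 best=85 → l++
[5,8] min(8,20)*3=24 best=85 → l++
[6,8] min(7,20)*2=14 best=85 → l++
[7,8] min(13,20)*1=13 best=85 → l++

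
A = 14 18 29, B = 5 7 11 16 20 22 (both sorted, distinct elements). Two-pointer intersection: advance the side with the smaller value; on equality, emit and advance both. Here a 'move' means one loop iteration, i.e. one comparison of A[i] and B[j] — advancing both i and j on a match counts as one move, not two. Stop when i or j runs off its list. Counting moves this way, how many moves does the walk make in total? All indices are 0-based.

8 moves

[i=0,j=0] 14>5 → j++
[i=0,j=1] 14>7 → j++
[i=0,j=2] 14>11 → j++
[i=0,j=3] 14<16 → i++
[i=1,j=3] 18>16 → j++
[i=1,j=4] 18<20 → i++
[i=2,j=4] 29>20 → j++
[i=2,j=5] 29>22 → j++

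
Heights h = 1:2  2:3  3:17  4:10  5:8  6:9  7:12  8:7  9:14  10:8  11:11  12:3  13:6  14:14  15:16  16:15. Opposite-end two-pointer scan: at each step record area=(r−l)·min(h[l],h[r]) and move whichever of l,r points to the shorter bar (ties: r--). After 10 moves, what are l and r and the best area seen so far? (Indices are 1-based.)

[1,16] min(2,15)*15=30 best=30 * → l++
[2,16] min(3,15)*14=42 best=42 * → l++
[3,16] min(17,15)*13=195 best=195 * → r--
[3,15] min(17,16)*12=192 best=195 → r--
[3,14] min(17,14)*11=154 best=195 → r--
[3,13] min(17,6)*10=60 best=195 → r--
[3,12] min(17,3)*9=27 best=195 → r--
[3,11] min(17,11)*8=88 best=195 → r--
[3,10] min(17,8)*7=56 best=195 → r--
[3,9] min(17,14)*6=84 best=195 → r--

l=3, r=8, best area=195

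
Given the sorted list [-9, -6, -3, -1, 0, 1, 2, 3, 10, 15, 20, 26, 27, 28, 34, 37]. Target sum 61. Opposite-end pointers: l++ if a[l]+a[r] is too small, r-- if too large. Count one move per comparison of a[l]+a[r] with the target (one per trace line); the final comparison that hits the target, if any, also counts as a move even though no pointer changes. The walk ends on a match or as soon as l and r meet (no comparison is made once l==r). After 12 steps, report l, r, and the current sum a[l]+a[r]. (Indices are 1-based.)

l=12, r=15, sum=60

l=1 r=16: -9+37=28 <61, l++
l=2 r=16: -6+37=31 <61, l++
l=3 r=16: -3+37=34 <61, l++
l=4 r=16: -1+37=36 <61, l++
l=5 r=16: 0+37=37 <61, l++
l=6 r=16: 1+37=38 <61, l++
l=7 r=16: 2+37=39 <61, l++
l=8 r=16: 3+37=40 <61, l++
l=9 r=16: 10+37=47 <61, l++
l=10 r=16: 15+37=52 <61, l++
l=11 r=16: 20+37=57 <61, l++
l=12 r=16: 26+37=63 >61, r--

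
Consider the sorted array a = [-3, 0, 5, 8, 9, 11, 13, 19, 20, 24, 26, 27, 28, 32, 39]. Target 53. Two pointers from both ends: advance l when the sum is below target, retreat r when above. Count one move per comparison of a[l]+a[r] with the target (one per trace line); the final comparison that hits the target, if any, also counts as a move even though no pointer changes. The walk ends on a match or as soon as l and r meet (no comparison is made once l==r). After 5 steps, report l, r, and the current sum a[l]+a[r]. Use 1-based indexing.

l=6, r=15, sum=50

l=1 r=15: -3+39=36 <53, l++
l=2 r=15: 0+39=39 <53, l++
l=3 r=15: 5+39=44 <53, l++
l=4 r=15: 8+39=47 <53, l++
l=5 r=15: 9+39=48 <53, l++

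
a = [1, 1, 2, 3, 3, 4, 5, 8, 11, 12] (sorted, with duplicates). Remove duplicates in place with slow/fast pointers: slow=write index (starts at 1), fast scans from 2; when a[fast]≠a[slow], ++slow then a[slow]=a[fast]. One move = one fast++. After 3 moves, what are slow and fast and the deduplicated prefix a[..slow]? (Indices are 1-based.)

slow=3, fast=5, prefix=[1, 2, 3]

slow=1 fast=2: a[fast]=1=a[slow] dup, fast++
slow=1 fast=3: a[fast]=2≠a[slow]=1 write a[2]=2, slow++,fast++
slow=2 fast=4: a[fast]=3≠a[slow]=2 write a[3]=3, slow++,fast++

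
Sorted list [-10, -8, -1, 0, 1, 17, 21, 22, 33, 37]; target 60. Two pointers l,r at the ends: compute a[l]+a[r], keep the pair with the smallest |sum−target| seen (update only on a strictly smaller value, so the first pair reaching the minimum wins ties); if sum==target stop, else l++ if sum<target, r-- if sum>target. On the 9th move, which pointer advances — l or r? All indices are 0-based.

l=0 r=9: -10+37=27 d=33 *, l++
l=1 r=9: -8+37=29 d=31 *, l++
l=2 r=9: -1+37=36 d=24 *, l++
l=3 r=9: 0+37=37 d=23 *, l++
l=4 r=9: 1+37=38 d=22 *, l++
l=5 r=9: 17+37=54 d=6 *, l++
l=6 r=9: 21+37=58 d=2 *, l++
l=7 r=9: 22+37=59 d=1 *, l++
l=8 r=9: 33+37=70 d=10, r--

r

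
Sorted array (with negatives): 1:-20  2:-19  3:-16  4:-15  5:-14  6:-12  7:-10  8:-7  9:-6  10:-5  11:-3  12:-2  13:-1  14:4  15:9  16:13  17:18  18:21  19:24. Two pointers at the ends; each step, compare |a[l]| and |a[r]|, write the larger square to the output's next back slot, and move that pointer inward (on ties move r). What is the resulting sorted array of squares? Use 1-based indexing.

[1, 4, 9, 16, 25, 36, 49, 81, 100, 144, 169, 196, 225, 256, 324, 361, 400, 441, 576]

l=1 r=19: |-20|<=|24| out[19]=576, r--
l=1 r=18: |-20|<=|21| out[18]=441, r--
l=1 r=17: |-20|>|18| out[17]=400, l++
l=2 r=17: |-19|>|18| out[16]=361, l++
l=3 r=17: |-16|<=|18| out[15]=324, r--
l=3 r=16: |-16|>|13| out[14]=256, l++
l=4 r=16: |-15|>|13| out[13]=225, l++
l=5 r=16: |-14|>|13| out[12]=196, l++
l=6 r=16: |-12|<=|13| out[11]=169, r--
l=6 r=15: |-12|>|9| out[10]=144, l++
l=7 r=15: |-10|>|9| out[9]=100, l++
l=8 r=15: |-7|<=|9| out[8]=81, r--
l=8 r=14: |-7|>|4| out[7]=49, l++
l=9 r=14: |-6|>|4| out[6]=36, l++
l=10 r=14: |-5|>|4| out[5]=25, l++
l=11 r=14: |-3|<=|4| out[4]=16, r--
l=11 r=13: |-3|>|-1| out[3]=9, l++
l=12 r=13: |-2|>|-1| out[2]=4, l++
l=13 r=13: |-1|<=|-1| out[1]=1, r--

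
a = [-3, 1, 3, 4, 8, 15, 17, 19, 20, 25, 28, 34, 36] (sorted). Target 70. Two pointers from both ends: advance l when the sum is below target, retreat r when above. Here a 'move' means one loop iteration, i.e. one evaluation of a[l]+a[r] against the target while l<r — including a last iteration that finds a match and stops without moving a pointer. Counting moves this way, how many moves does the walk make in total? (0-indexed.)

l=0 r=12: -3+36=33 <70, l++
l=1 r=12: 1+36=37 <70, l++
l=2 r=12: 3+36=39 <70, l++
l=3 r=12: 4+36=40 <70, l++
l=4 r=12: 8+36=44 <70, l++
l=5 r=12: 15+36=51 <70, l++
l=6 r=12: 17+36=53 <70, l++
l=7 r=12: 19+36=55 <70, l++
l=8 r=12: 20+36=56 <70, l++
l=9 r=12: 25+36=61 <70, l++
l=10 r=12: 28+36=64 <70, l++
l=11 r=12: 34+36=70, found

12 moves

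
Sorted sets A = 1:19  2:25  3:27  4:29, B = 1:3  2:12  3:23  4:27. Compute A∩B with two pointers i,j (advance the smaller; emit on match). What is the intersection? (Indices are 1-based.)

intersection = [27]

[i=1,j=1] 19>3 → j++
[i=1,j=2] 19>12 → j++
[i=1,j=3] 19<23 → i++
[i=2,j=3] 25>23 → j++
[i=2,j=4] 25<27 → i++
[i=3,j=4] 27==27 emit → i++,j++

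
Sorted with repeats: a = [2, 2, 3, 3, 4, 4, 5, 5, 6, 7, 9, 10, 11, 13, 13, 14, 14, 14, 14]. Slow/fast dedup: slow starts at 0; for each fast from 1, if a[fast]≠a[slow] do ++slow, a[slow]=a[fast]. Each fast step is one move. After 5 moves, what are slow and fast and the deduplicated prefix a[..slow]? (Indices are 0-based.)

(s=0,f=1) a[fast]=2=a[slow] dup → fast++
(s=0,f=2) a[fast]=3≠a[slow]=2 write a[1]=3 → slow++,fast++
(s=1,f=3) a[fast]=3=a[slow] dup → fast++
(s=1,f=4) a[fast]=4≠a[slow]=3 write a[2]=4 → slow++,fast++
(s=2,f=5) a[fast]=4=a[slow] dup → fast++

slow=2, fast=6, prefix=[2, 3, 4]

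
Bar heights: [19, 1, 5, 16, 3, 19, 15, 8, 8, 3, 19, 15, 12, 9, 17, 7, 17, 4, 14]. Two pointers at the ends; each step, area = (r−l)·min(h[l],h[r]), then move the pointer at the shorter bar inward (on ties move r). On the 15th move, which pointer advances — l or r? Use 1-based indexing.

l=1 r=19: min(19,14)*18=252 best=252 *, r--
l=1 r=18: min(19,4)*17=68 best=252, r--
l=1 r=17: min(19,17)*16=272 best=272 *, r--
l=1 r=16: min(19,7)*15=105 best=272, r--
l=1 r=15: min(19,17)*14=238 best=272, r--
l=1 r=14: min(19,9)*13=117 best=272, r--
l=1 r=13: min(19,12)*12=144 best=272, r--
l=1 r=12: min(19,15)*11=165 best=272, r--
l=1 r=11: min(19,19)*10=190 best=272, r--
l=1 r=10: min(19,3)*9=27 best=272, r--
l=1 r=9: min(19,8)*8=64 best=272, r--
l=1 r=8: min(19,8)*7=56 best=272, r--
l=1 r=7: min(19,15)*6=90 best=272, r--
l=1 r=6: min(19,19)*5=95 best=272, r--
l=1 r=5: min(19,3)*4=12 best=272, r--

r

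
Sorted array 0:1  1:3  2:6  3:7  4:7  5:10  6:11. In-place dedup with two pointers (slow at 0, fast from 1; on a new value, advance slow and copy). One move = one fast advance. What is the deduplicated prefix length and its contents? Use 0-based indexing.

slow=0 fast=1: a[fast]=3≠a[slow]=1 write a[1]=3, slow++,fast++
slow=1 fast=2: a[fast]=6≠a[slow]=3 write a[2]=6, slow++,fast++
slow=2 fast=3: a[fast]=7≠a[slow]=6 write a[3]=7, slow++,fast++
slow=3 fast=4: a[fast]=7=a[slow] dup, fast++
slow=3 fast=5: a[fast]=10≠a[slow]=7 write a[4]=10, slow++,fast++
slow=4 fast=6: a[fast]=11≠a[slow]=10 write a[5]=11, slow++,fast++

length 6; prefix = [1, 3, 6, 7, 10, 11]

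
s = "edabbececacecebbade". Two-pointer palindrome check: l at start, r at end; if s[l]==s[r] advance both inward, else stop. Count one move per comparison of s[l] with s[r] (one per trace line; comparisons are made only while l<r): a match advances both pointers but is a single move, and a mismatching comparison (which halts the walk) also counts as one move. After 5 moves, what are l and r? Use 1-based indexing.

l=6, r=14

[1,19] 'e'=='e' → l++,r--
[2,18] 'd'=='d' → l++,r--
[3,17] 'a'=='a' → l++,r--
[4,16] 'b'=='b' → l++,r--
[5,15] 'b'=='b' → l++,r--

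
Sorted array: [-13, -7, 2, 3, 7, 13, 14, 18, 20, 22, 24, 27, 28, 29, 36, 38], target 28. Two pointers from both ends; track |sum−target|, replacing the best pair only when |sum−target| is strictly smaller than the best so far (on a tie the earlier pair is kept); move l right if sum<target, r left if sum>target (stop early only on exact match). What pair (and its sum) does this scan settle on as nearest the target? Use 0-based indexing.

pair (-7, 36) with sum 29 (|Δ|=1)

[0,15] -13+38=25 d=3 * → l++
[1,15] -7+38=31 d=3 → r--
[1,14] -7+36=29 d=1 * → r--
[1,13] -7+29=22 d=6 → l++
[2,13] 2+29=31 d=3 → r--
[2,12] 2+28=30 d=2 → r--
[2,11] 2+27=29 d=1 → r--
[2,10] 2+24=26 d=2 → l++
[3,10] 3+24=27 d=1 → l++
[4,10] 7+24=31 d=3 → r--
[4,9] 7+22=29 d=1 → r--
[4,8] 7+20=27 d=1 → l++
[5,8] 13+20=33 d=5 → r--
[5,7] 13+18=31 d=3 → r--
[5,6] 13+14=27 d=1 → l++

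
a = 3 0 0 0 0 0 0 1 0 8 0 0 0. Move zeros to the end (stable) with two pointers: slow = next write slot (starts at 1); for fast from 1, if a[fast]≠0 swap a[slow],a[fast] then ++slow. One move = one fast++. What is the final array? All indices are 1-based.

(s=1,f=1) a[fast]=3≠0 swap→a[1]=3 → slow++,fast++
(s=2,f=2) a[fast]=0 → fast++
(s=2,f=3) a[fast]=0 → fast++
(s=2,f=4) a[fast]=0 → fast++
(s=2,f=5) a[fast]=0 → fast++
(s=2,f=6) a[fast]=0 → fast++
(s=2,f=7) a[fast]=0 → fast++
(s=2,f=8) a[fast]=1≠0 swap→a[2]=1 → slow++,fast++
(s=3,f=9) a[fast]=0 → fast++
(s=3,f=10) a[fast]=8≠0 swap→a[3]=8 → slow++,fast++
(s=4,f=11) a[fast]=0 → fast++
(s=4,f=12) a[fast]=0 → fast++
(s=4,f=13) a[fast]=0 → fast++

[3, 1, 8, 0, 0, 0, 0, 0, 0, 0, 0, 0, 0]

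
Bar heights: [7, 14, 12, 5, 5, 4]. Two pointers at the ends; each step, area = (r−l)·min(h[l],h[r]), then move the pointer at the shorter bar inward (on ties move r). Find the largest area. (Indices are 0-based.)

max area = 20

l=0 r=5: min(7,4)*5=20 best=20 *, r--
l=0 r=4: min(7,5)*4=20 best=20, r--
l=0 r=3: min(7,5)*3=15 best=20, r--
l=0 r=2: min(7,12)*2=14 best=20, l++
l=1 r=2: min(14,12)*1=12 best=20, r--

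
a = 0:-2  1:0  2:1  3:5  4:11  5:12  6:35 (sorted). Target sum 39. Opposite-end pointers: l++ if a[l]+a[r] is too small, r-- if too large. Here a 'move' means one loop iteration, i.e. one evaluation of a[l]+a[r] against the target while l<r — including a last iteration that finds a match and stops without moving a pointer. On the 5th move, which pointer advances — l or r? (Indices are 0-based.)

[0,6] -2+35=33 <39 → l++
[1,6] 0+35=35 <39 → l++
[2,6] 1+35=36 <39 → l++
[3,6] 5+35=40 >39 → r--
[3,5] 5+12=17 <39 → l++

l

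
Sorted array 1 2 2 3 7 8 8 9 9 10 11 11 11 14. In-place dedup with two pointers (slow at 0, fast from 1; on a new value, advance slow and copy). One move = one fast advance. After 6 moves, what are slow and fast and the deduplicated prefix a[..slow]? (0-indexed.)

slow=4, fast=7, prefix=[1, 2, 3, 7, 8]

(s=0,f=1) a[fast]=2≠a[slow]=1 write a[1]=2 → slow++,fast++
(s=1,f=2) a[fast]=2=a[slow] dup → fast++
(s=1,f=3) a[fast]=3≠a[slow]=2 write a[2]=3 → slow++,fast++
(s=2,f=4) a[fast]=7≠a[slow]=3 write a[3]=7 → slow++,fast++
(s=3,f=5) a[fast]=8≠a[slow]=7 write a[4]=8 → slow++,fast++
(s=4,f=6) a[fast]=8=a[slow] dup → fast++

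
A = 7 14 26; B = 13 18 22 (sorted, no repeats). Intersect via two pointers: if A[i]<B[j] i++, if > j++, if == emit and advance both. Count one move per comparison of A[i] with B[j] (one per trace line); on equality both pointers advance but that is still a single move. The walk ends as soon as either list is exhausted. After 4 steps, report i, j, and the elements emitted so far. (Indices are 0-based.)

i=0 j=0: 7<13, i++
i=1 j=0: 14>13, j++
i=1 j=1: 14<18, i++
i=2 j=1: 26>18, j++

i=2, j=2, emitted=[]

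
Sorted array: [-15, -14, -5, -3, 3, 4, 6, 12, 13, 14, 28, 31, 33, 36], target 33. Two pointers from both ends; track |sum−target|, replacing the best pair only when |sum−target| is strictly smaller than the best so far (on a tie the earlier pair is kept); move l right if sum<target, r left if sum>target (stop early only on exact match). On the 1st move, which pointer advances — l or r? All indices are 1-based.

[1,14] -15+36=21 d=12 * → l++

l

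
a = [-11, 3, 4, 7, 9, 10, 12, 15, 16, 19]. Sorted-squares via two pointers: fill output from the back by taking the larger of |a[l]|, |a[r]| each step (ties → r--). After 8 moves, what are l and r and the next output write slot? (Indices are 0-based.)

l=1, r=2, next write slot=1

[0,9] |-11|<=|19| out[9]=361 → r--
[0,8] |-11|<=|16| out[8]=256 → r--
[0,7] |-11|<=|15| out[7]=225 → r--
[0,6] |-11|<=|12| out[6]=144 → r--
[0,5] |-11|>|10| out[5]=121 → l++
[1,5] |3|<=|10| out[4]=100 → r--
[1,4] |3|<=|9| out[3]=81 → r--
[1,3] |3|<=|7| out[2]=49 → r--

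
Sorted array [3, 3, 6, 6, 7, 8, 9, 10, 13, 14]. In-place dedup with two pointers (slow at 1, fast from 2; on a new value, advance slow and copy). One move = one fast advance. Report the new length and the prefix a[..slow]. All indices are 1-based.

slow=1 fast=2: a[fast]=3=a[slow] dup, fast++
slow=1 fast=3: a[fast]=6≠a[slow]=3 write a[2]=6, slow++,fast++
slow=2 fast=4: a[fast]=6=a[slow] dup, fast++
slow=2 fast=5: a[fast]=7≠a[slow]=6 write a[3]=7, slow++,fast++
slow=3 fast=6: a[fast]=8≠a[slow]=7 write a[4]=8, slow++,fast++
slow=4 fast=7: a[fast]=9≠a[slow]=8 write a[5]=9, slow++,fast++
slow=5 fast=8: a[fast]=10≠a[slow]=9 write a[6]=10, slow++,fast++
slow=6 fast=9: a[fast]=13≠a[slow]=10 write a[7]=13, slow++,fast++
slow=7 fast=10: a[fast]=14≠a[slow]=13 write a[8]=14, slow++,fast++

length 8; prefix = [3, 6, 7, 8, 9, 10, 13, 14]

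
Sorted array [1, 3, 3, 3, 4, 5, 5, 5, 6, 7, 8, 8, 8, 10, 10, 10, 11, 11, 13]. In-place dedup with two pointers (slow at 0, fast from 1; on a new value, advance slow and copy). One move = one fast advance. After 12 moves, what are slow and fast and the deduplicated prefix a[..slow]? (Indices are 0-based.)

slow=6, fast=13, prefix=[1, 3, 4, 5, 6, 7, 8]

(s=0,f=1) a[fast]=3≠a[slow]=1 write a[1]=3 → slow++,fast++
(s=1,f=2) a[fast]=3=a[slow] dup → fast++
(s=1,f=3) a[fast]=3=a[slow] dup → fast++
(s=1,f=4) a[fast]=4≠a[slow]=3 write a[2]=4 → slow++,fast++
(s=2,f=5) a[fast]=5≠a[slow]=4 write a[3]=5 → slow++,fast++
(s=3,f=6) a[fast]=5=a[slow] dup → fast++
(s=3,f=7) a[fast]=5=a[slow] dup → fast++
(s=3,f=8) a[fast]=6≠a[slow]=5 write a[4]=6 → slow++,fast++
(s=4,f=9) a[fast]=7≠a[slow]=6 write a[5]=7 → slow++,fast++
(s=5,f=10) a[fast]=8≠a[slow]=7 write a[6]=8 → slow++,fast++
(s=6,f=11) a[fast]=8=a[slow] dup → fast++
(s=6,f=12) a[fast]=8=a[slow] dup → fast++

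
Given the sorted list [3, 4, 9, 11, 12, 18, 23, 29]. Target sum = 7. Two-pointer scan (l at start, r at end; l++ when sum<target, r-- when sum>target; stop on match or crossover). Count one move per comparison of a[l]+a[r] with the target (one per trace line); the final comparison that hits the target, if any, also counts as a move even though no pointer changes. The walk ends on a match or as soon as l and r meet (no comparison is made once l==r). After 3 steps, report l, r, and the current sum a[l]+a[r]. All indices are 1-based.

l=1, r=5, sum=15

[1,8] 3+29=32 >7 → r--
[1,7] 3+23=26 >7 → r--
[1,6] 3+18=21 >7 → r--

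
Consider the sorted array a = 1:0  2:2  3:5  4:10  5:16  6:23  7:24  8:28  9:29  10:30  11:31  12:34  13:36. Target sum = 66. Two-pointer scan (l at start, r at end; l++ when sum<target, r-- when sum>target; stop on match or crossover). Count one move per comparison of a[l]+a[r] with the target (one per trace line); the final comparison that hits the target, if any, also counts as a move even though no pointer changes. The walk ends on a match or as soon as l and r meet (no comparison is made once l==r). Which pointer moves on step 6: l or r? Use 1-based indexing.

l=1 r=13: 0+36=36 <66, l++
l=2 r=13: 2+36=38 <66, l++
l=3 r=13: 5+36=41 <66, l++
l=4 r=13: 10+36=46 <66, l++
l=5 r=13: 16+36=52 <66, l++
l=6 r=13: 23+36=59 <66, l++

l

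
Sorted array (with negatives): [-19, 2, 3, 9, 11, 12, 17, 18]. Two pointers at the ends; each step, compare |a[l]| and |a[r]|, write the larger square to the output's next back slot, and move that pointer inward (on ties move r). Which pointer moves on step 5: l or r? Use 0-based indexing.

l=0 r=7: |-19|>|18| out[7]=361, l++
l=1 r=7: |2|<=|18| out[6]=324, r--
l=1 r=6: |2|<=|17| out[5]=289, r--
l=1 r=5: |2|<=|12| out[4]=144, r--
l=1 r=4: |2|<=|11| out[3]=121, r--

r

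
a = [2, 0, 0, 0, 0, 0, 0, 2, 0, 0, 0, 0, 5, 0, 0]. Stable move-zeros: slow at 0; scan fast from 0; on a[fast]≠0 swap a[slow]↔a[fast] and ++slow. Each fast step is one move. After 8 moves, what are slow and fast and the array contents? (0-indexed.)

slow=2, fast=8, a=[2, 2, 0, 0, 0, 0, 0, 0, 0, 0, 0, 0, 5, 0, 0]

(s=0,f=0) a[fast]=2≠0 swap→a[0]=2 → slow++,fast++
(s=1,f=1) a[fast]=0 → fast++
(s=1,f=2) a[fast]=0 → fast++
(s=1,f=3) a[fast]=0 → fast++
(s=1,f=4) a[fast]=0 → fast++
(s=1,f=5) a[fast]=0 → fast++
(s=1,f=6) a[fast]=0 → fast++
(s=1,f=7) a[fast]=2≠0 swap→a[1]=2 → slow++,fast++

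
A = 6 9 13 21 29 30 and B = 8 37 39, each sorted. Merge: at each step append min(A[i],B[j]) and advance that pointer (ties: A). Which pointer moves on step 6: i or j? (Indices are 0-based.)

i=0 j=0: A[i]=6<=B[j]=8 take 6, i++
i=1 j=0: A[i]=9>B[j]=8 take 8, j++
i=1 j=1: A[i]=9<=B[j]=37 take 9, i++
i=2 j=1: A[i]=13<=B[j]=37 take 13, i++
i=3 j=1: A[i]=21<=B[j]=37 take 21, i++
i=4 j=1: A[i]=29<=B[j]=37 take 29, i++

i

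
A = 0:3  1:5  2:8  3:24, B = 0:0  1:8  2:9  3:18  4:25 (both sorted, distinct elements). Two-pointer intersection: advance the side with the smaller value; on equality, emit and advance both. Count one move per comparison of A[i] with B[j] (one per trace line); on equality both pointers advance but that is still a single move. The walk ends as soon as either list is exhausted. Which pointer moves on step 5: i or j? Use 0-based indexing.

j

[i=0,j=0] 3>0 → j++
[i=0,j=1] 3<8 → i++
[i=1,j=1] 5<8 → i++
[i=2,j=1] 8==8 emit → i++,j++
[i=3,j=2] 24>9 → j++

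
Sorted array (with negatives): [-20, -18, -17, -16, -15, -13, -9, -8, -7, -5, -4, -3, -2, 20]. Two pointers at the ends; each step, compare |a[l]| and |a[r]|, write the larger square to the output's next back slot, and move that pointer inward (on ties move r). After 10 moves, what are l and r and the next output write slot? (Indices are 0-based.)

[0,13] |-20|<=|20| out[13]=400 → r--
[0,12] |-20|>|-2| out[12]=400 → l++
[1,12] |-18|>|-2| out[11]=324 → l++
[2,12] |-17|>|-2| out[10]=289 → l++
[3,12] |-16|>|-2| out[9]=256 → l++
[4,12] |-15|>|-2| out[8]=225 → l++
[5,12] |-13|>|-2| out[7]=169 → l++
[6,12] |-9|>|-2| out[6]=81 → l++
[7,12] |-8|>|-2| out[5]=64 → l++
[8,12] |-7|>|-2| out[4]=49 → l++

l=9, r=12, next write slot=3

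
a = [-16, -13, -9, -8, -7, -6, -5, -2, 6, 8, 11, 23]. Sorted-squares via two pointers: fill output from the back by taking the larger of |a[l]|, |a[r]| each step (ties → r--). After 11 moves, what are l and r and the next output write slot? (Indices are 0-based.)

l=0 r=11: |-16|<=|23| out[11]=529, r--
l=0 r=10: |-16|>|11| out[10]=256, l++
l=1 r=10: |-13|>|11| out[9]=169, l++
l=2 r=10: |-9|<=|11| out[8]=121, r--
l=2 r=9: |-9|>|8| out[7]=81, l++
l=3 r=9: |-8|<=|8| out[6]=64, r--
l=3 r=8: |-8|>|6| out[5]=64, l++
l=4 r=8: |-7|>|6| out[4]=49, l++
l=5 r=8: |-6|<=|6| out[3]=36, r--
l=5 r=7: |-6|>|-2| out[2]=36, l++
l=6 r=7: |-5|>|-2| out[1]=25, l++

l=7, r=7, next write slot=0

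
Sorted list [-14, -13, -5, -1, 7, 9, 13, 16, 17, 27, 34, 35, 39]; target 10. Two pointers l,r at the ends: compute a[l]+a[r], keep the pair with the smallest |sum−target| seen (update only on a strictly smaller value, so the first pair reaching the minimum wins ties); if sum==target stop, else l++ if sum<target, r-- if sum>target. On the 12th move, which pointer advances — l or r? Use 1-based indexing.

r

[1,13] -14+39=25 d=15 * → r--
[1,12] -14+35=21 d=11 * → r--
[1,11] -14+34=20 d=10 * → r--
[1,10] -14+27=13 d=3 * → r--
[1,9] -14+17=3 d=7 → l++
[2,9] -13+17=4 d=6 → l++
[3,9] -5+17=12 d=2 * → r--
[3,8] -5+16=11 d=1 * → r--
[3,7] -5+13=8 d=2 → l++
[4,7] -1+13=12 d=2 → r--
[4,6] -1+9=8 d=2 → l++
[5,6] 7+9=16 d=6 → r--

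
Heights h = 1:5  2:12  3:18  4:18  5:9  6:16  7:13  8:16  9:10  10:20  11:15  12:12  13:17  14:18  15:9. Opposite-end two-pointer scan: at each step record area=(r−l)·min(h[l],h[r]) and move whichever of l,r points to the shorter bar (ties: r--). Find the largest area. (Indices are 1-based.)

[1,15] min(5,9)*14=70 best=70 * → l++
[2,15] min(12,9)*13=117 best=117 * → r--
[2,14] min(12,18)*12=144 best=144 * → l++
[3,14] min(18,18)*11=198 best=198 * → r--
[3,13] min(18,17)*10=170 best=198 → r--
[3,12] min(18,12)*9=108 best=198 → r--
[3,11] min(18,15)*8=120 best=198 → r--
[3,10] min(18,20)*7=126 best=198 → l++
[4,10] min(18,20)*6=108 best=198 → l++
[5,10] min(9,20)*5=45 best=198 → l++
[6,10] min(16,20)*4=64 best=198 → l++
[7,10] min(13,20)*3=39 best=198 → l++
[8,10] min(16,20)*2=32 best=198 → l++
[9,10] min(10,20)*1=10 best=198 → l++

max area = 198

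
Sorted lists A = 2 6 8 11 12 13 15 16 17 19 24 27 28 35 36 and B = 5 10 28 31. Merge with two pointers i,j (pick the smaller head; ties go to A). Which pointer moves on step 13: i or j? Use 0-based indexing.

i

i=0 j=0: A[i]=2<=B[j]=5 take 2, i++
i=1 j=0: A[i]=6>B[j]=5 take 5, j++
i=1 j=1: A[i]=6<=B[j]=10 take 6, i++
i=2 j=1: A[i]=8<=B[j]=10 take 8, i++
i=3 j=1: A[i]=11>B[j]=10 take 10, j++
i=3 j=2: A[i]=11<=B[j]=28 take 11, i++
i=4 j=2: A[i]=12<=B[j]=28 take 12, i++
i=5 j=2: A[i]=13<=B[j]=28 take 13, i++
i=6 j=2: A[i]=15<=B[j]=28 take 15, i++
i=7 j=2: A[i]=16<=B[j]=28 take 16, i++
i=8 j=2: A[i]=17<=B[j]=28 take 17, i++
i=9 j=2: A[i]=19<=B[j]=28 take 19, i++
i=10 j=2: A[i]=24<=B[j]=28 take 24, i++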